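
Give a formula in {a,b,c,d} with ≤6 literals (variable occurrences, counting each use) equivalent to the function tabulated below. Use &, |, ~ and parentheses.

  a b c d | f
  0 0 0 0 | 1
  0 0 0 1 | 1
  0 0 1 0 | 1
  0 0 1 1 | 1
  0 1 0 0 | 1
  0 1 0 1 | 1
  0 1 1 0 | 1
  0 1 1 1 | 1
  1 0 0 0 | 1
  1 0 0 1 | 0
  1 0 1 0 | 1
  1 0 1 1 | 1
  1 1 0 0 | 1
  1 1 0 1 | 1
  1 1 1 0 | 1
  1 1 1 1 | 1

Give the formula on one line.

(((c & a) | b) | (~d | (~a | b)))

  (c & a) = 0000000000110011
  ((c & a) | b) = 0000111100111111
  ~d = 1010101010101010
  ~a = 1111111100000000
  (~a | b) = 1111111100001111
  (~d | (~a | b)) = 1111111110101111
  (((c & a) | b) | (~d | (~a | b))) = 1111111110111111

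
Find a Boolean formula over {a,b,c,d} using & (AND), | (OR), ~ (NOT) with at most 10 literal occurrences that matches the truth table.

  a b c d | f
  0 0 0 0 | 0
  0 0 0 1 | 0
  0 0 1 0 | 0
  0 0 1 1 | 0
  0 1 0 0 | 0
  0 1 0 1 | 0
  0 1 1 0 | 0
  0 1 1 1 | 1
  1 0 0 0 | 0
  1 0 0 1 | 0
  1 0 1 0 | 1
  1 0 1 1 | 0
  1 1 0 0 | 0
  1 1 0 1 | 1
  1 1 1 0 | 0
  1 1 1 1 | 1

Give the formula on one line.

((c & ((~d & ~b) & (a | ~c))) | ((a | c) & (d & b)))

  ~d = 1010101010101010
  ~b = 1111000011110000
  (~d & ~b) = 1010000010100000
  ~c = 1100110011001100
  (a | ~c) = 1100110011111111
  ((~d & ~b) & (a | ~c)) = 1000000010100000
  (c & ((~d & ~b) & (a | ~c))) = 0000000000100000
  (a | c) = 0011001111111111
  (d & b) = 0000010100000101
  ((a | c) & (d & b)) = 0000000100000101
  ((c & ((~d & ~b) & (a | ~c))) | ((a | c) & (d & b))) = 0000000100100101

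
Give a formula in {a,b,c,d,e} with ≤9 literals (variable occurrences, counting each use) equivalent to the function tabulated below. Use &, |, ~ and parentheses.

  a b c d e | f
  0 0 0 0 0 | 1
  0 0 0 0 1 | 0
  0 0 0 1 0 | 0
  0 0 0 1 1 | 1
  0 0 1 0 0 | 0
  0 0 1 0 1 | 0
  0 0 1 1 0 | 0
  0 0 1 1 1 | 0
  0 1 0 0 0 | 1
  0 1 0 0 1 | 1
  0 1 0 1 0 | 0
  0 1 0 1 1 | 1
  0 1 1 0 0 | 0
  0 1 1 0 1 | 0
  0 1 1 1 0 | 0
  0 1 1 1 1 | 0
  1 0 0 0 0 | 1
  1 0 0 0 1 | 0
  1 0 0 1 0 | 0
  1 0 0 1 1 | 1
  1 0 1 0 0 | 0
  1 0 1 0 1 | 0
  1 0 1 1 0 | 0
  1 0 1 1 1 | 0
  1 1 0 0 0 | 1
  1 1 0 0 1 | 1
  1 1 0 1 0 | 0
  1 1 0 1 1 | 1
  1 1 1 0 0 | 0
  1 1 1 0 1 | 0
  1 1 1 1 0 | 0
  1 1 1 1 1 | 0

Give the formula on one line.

(((~d | (e & ~c)) & ~c) & (b | (~e | d)))

  ~d = 11001100110011001100110011001100
  ~c = 11110000111100001111000011110000
  (e & ~c) = 01010000010100000101000001010000
  (~d | (e & ~c)) = 11011100110111001101110011011100
  ((~d | (e & ~c)) & ~c) = 11010000110100001101000011010000
  ~e = 10101010101010101010101010101010
  (~e | d) = 10111011101110111011101110111011
  (b | (~e | d)) = 10111011111111111011101111111111
  (((~d | (e & ~c)) & ~c) & (b | (~e | d))) = 10010000110100001001000011010000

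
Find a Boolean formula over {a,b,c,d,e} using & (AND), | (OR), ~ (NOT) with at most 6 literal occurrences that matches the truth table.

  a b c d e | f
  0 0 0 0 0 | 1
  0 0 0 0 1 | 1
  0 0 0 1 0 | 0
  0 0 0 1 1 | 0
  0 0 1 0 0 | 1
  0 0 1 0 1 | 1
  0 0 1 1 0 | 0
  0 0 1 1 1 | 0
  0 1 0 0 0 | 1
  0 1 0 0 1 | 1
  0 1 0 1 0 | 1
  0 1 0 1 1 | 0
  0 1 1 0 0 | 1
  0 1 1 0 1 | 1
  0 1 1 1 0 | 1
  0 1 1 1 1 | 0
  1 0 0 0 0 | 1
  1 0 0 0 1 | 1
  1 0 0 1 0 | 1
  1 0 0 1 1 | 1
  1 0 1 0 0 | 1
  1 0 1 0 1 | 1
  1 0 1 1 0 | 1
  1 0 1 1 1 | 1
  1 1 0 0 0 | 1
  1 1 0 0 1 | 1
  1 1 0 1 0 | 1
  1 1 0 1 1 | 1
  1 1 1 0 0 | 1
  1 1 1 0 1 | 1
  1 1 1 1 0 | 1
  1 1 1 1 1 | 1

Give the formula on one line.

  ~e = 10101010101010101010101010101010
  (b & ~e) = 00000000101010100000000010101010
  ((b & ~e) | a) = 00000000101010101111111111111111
  ~d = 11001100110011001100110011001100
  (~d | a) = 11001100110011001111111111111111
  (((b & ~e) | a) | (~d | a)) = 11001100111011101111111111111111

(((b & ~e) | a) | (~d | a))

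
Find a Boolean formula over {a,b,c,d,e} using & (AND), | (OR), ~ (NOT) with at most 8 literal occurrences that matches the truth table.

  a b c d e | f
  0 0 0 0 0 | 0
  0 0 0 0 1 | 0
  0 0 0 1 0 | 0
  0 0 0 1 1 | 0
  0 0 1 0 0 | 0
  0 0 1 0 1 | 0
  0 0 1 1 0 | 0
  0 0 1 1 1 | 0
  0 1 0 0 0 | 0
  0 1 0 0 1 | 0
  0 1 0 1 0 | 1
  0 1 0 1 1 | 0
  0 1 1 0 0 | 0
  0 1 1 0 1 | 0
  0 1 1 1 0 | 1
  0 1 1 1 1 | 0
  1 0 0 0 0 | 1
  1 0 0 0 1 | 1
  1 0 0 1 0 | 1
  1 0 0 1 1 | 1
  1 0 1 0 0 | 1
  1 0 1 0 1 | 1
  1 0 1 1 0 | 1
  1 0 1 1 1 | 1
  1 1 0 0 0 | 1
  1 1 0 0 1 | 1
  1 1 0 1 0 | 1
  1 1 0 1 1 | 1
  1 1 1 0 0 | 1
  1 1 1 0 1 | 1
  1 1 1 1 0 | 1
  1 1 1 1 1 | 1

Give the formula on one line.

(a | ((~a & ~e) & (b & d)))

  ~a = 11111111111111110000000000000000
  ~e = 10101010101010101010101010101010
  (~a & ~e) = 10101010101010100000000000000000
  (b & d) = 00000000001100110000000000110011
  ((~a & ~e) & (b & d)) = 00000000001000100000000000000000
  (a | ((~a & ~e) & (b & d))) = 00000000001000101111111111111111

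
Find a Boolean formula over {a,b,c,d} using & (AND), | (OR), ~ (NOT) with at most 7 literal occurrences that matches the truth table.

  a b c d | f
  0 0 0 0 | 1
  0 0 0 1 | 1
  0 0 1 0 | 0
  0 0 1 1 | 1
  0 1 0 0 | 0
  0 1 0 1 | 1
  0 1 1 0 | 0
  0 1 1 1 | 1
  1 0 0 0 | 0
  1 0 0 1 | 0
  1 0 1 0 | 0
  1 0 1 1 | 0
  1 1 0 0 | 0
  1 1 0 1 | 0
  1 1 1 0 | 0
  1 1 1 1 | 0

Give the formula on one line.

(((~c & ~b) | d) & ~a)

  ~c = 1100110011001100
  ~b = 1111000011110000
  (~c & ~b) = 1100000011000000
  ((~c & ~b) | d) = 1101010111010101
  ~a = 1111111100000000
  (((~c & ~b) | d) & ~a) = 1101010100000000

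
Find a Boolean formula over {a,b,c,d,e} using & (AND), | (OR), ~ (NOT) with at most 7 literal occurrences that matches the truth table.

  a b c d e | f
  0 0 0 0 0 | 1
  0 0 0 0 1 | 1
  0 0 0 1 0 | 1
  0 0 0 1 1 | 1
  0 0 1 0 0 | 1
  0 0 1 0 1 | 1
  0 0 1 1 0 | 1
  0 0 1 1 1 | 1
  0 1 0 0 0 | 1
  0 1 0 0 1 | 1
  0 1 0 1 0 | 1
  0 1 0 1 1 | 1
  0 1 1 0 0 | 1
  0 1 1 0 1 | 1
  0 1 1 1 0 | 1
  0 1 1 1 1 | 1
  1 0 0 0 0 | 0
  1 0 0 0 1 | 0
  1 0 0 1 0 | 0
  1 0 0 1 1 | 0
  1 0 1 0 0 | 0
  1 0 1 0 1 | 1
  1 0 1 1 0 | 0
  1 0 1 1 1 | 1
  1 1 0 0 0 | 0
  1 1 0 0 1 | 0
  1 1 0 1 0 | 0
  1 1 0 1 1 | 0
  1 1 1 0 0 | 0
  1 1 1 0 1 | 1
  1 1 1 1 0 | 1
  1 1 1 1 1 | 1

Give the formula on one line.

(~a | (c & ((d & b) | e)))

  ~a = 11111111111111110000000000000000
  (d & b) = 00000000001100110000000000110011
  ((d & b) | e) = 01010101011101110101010101110111
  (c & ((d & b) | e)) = 00000101000001110000010100000111
  (~a | (c & ((d & b) | e))) = 11111111111111110000010100000111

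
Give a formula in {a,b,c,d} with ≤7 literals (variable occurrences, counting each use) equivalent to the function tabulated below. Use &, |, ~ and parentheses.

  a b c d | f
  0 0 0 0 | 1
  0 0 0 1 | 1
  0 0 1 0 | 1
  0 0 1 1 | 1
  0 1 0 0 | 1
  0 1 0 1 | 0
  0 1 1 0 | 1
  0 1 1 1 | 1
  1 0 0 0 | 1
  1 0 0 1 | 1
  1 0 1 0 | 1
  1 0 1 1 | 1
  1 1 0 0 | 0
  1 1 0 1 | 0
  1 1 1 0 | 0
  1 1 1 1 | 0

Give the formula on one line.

  ~a = 1111111100000000
  ~d = 1010101010101010
  (~d | c) = 1011101110111011
  (~a & (~d | c)) = 1011101100000000
  ~b = 1111000011110000
  ((~a & (~d | c)) | ~b) = 1111101111110000

((~a & (~d | c)) | ~b)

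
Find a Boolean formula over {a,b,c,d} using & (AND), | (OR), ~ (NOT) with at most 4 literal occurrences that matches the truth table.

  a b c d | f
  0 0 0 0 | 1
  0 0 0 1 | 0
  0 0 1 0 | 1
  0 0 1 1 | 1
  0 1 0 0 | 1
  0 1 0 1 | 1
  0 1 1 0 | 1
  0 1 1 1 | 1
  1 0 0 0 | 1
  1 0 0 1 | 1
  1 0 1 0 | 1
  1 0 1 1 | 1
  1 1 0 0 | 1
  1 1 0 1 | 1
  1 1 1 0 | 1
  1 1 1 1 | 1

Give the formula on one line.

  (c | a) = 0011001111111111
  ((c | a) | b) = 0011111111111111
  ~d = 1010101010101010
  (((c | a) | b) | ~d) = 1011111111111111

(((c | a) | b) | ~d)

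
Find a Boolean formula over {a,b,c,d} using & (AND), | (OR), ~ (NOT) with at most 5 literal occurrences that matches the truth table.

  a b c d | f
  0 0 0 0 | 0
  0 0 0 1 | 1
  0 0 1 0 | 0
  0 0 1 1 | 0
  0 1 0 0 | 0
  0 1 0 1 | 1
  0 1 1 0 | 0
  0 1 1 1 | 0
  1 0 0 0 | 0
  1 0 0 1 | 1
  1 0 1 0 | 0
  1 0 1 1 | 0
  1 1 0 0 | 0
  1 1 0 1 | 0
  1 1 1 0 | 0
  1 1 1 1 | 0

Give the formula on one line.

((~c & (~b | ~a)) & d)

  ~c = 1100110011001100
  ~b = 1111000011110000
  ~a = 1111111100000000
  (~b | ~a) = 1111111111110000
  (~c & (~b | ~a)) = 1100110011000000
  ((~c & (~b | ~a)) & d) = 0100010001000000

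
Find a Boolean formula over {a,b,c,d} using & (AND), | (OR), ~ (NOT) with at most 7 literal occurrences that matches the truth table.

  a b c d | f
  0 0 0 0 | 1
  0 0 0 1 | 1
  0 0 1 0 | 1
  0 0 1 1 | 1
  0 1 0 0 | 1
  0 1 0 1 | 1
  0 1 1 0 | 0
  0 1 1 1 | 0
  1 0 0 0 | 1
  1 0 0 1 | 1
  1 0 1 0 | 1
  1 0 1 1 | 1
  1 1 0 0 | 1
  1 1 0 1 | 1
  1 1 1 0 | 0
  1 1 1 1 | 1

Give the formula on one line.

((d & a) | (~c | ~b))

  (d & a) = 0000000001010101
  ~c = 1100110011001100
  ~b = 1111000011110000
  (~c | ~b) = 1111110011111100
  ((d & a) | (~c | ~b)) = 1111110011111101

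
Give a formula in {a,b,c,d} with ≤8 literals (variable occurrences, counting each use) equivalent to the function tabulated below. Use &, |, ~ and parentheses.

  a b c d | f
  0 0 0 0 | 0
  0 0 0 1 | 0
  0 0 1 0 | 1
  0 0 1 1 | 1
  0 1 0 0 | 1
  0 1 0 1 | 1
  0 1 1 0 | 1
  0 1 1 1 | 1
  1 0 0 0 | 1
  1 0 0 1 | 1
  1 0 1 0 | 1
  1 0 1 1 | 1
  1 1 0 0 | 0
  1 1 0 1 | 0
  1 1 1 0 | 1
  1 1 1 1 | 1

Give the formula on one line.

  ~a = 1111111100000000
  (~a & b) = 0000111100000000
  ~b = 1111000011110000
  (a & ~b) = 0000000011110000
  ((~a & b) | (a & ~b)) = 0000111111110000
  (((~a & b) | (a & ~b)) | c) = 0011111111110011

(((~a & b) | (a & ~b)) | c)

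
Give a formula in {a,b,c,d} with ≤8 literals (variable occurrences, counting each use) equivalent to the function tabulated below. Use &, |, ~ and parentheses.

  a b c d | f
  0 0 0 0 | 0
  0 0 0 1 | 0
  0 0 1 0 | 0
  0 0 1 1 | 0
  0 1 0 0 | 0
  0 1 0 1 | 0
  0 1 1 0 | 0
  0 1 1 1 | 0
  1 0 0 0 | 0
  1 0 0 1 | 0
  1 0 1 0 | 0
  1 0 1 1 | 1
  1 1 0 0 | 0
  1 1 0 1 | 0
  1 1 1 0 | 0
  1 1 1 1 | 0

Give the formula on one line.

  ~b = 1111000011110000
  (~b & c) = 0011000000110000
  ~a = 1111111100000000
  ((~b & c) | ~a) = 1111111100110000
  (d & ((~b & c) | ~a)) = 0101010100010000
  (c & a) = 0000000000110011
  ((d & ((~b & c) | ~a)) & (c & a)) = 0000000000010000

((d & ((~b & c) | ~a)) & (c & a))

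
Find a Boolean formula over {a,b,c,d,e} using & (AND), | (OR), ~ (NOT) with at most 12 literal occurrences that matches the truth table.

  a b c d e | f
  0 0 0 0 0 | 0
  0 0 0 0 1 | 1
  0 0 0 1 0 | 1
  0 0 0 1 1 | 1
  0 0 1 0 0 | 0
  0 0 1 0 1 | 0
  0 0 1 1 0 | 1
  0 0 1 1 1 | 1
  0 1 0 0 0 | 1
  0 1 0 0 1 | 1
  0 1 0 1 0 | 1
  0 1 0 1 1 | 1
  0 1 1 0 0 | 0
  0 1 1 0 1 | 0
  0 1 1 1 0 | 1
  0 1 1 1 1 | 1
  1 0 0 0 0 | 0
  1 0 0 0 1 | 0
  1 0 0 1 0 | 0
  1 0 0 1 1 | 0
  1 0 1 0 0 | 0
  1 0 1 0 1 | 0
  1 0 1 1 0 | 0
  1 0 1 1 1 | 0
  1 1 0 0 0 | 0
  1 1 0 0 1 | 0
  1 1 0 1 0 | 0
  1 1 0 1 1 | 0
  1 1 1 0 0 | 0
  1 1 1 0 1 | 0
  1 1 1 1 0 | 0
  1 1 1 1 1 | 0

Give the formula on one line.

(((e | (~a & b)) | (d & ~b)) & (~a & ((d | a) | ~c)))

  ~a = 11111111111111110000000000000000
  (~a & b) = 00000000111111110000000000000000
  (e | (~a & b)) = 01010101111111110101010101010101
  ~b = 11111111000000001111111100000000
  (d & ~b) = 00110011000000000011001100000000
  ((e | (~a & b)) | (d & ~b)) = 01110111111111110111011101010101
  (d | a) = 00110011001100111111111111111111
  ~c = 11110000111100001111000011110000
  ((d | a) | ~c) = 11110011111100111111111111111111
  (~a & ((d | a) | ~c)) = 11110011111100110000000000000000
  (((e | (~a & b)) | (d & ~b)) & (~a & ((d | a) | ~c))) = 01110011111100110000000000000000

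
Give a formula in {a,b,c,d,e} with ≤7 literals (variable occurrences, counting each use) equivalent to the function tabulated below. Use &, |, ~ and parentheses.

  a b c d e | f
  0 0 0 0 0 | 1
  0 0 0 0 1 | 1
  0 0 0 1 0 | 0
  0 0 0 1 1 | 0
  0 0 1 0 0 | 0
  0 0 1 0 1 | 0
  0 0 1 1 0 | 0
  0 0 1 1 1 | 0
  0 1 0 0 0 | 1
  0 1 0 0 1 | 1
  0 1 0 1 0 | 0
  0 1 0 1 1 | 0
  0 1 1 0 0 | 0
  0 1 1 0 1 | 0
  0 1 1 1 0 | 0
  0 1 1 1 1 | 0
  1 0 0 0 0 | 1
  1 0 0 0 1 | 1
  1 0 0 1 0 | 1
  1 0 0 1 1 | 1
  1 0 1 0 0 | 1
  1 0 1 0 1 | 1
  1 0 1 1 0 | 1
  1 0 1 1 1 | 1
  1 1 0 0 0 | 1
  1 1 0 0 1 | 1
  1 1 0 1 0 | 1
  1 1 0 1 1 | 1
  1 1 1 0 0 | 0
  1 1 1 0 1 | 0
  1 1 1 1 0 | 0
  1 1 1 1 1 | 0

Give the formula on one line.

  ~b = 11111111000000001111111100000000
  (a & ~b) = 00000000000000001111111100000000
  ~c = 11110000111100001111000011110000
  ((a & ~b) | ~c) = 11110000111100001111111111110000
  ~d = 11001100110011001100110011001100
  (a | ~d) = 11001100110011001111111111111111
  (((a & ~b) | ~c) & (a | ~d)) = 11000000110000001111111111110000

(((a & ~b) | ~c) & (a | ~d))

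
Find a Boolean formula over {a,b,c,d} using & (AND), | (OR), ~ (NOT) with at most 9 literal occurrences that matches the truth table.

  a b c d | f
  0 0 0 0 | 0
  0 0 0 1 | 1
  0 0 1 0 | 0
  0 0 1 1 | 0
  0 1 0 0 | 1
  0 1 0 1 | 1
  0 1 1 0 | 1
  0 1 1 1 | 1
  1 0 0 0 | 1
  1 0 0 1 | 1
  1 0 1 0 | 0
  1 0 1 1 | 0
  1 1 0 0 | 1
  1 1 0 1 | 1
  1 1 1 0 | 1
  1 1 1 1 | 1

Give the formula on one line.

(((~a | c) & b) | (~c & ((~c & a) | (b | d))))

  ~a = 1111111100000000
  (~a | c) = 1111111100110011
  ((~a | c) & b) = 0000111100000011
  ~c = 1100110011001100
  (~c & a) = 0000000011001100
  (b | d) = 0101111101011111
  ((~c & a) | (b | d)) = 0101111111011111
  (~c & ((~c & a) | (b | d))) = 0100110011001100
  (((~a | c) & b) | (~c & ((~c & a) | (b | d)))) = 0100111111001111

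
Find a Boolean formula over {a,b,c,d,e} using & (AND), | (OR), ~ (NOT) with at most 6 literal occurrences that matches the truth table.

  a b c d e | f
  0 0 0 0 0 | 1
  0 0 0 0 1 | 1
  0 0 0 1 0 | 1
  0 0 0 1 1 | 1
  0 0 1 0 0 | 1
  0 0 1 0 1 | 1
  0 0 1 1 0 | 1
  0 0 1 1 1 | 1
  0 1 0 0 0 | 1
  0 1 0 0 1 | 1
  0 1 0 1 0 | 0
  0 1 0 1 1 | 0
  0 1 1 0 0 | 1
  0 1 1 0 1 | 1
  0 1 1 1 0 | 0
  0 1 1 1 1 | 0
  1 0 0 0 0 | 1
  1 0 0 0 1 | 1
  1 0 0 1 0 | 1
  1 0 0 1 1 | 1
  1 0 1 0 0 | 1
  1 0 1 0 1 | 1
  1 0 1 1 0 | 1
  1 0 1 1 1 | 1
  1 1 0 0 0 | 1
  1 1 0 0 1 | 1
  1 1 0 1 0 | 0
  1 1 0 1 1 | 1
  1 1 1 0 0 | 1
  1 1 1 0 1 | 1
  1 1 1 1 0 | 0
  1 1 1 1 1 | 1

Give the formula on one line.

  ~d = 11001100110011001100110011001100
  (e | ~d) = 11011101110111011101110111011101
  (a & b) = 00000000000000000000000011111111
  ((e | ~d) & (a & b)) = 00000000000000000000000011011101
  ~b = 11111111000000001111111100000000
  (~b | ~d) = 11111111110011001111111111001100
  (((e | ~d) & (a & b)) | (~b | ~d)) = 11111111110011001111111111011101

(((e | ~d) & (a & b)) | (~b | ~d))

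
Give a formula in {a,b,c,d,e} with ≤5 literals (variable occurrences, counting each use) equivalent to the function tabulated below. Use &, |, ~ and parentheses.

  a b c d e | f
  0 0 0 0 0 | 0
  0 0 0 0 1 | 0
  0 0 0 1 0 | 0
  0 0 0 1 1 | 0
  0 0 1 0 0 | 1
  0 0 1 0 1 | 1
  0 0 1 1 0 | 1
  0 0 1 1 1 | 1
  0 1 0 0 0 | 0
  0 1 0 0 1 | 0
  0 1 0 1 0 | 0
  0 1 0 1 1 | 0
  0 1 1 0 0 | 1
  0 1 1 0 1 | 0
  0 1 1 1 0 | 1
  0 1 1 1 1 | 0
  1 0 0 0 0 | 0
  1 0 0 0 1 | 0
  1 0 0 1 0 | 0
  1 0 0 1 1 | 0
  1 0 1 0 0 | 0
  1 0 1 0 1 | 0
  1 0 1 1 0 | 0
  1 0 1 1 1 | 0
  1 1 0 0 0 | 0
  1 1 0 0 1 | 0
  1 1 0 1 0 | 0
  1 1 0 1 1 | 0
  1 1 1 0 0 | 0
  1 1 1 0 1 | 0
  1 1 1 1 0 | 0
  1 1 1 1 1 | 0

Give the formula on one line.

  ~a = 11111111111111110000000000000000
  (~a & c) = 00001111000011110000000000000000
  ~e = 10101010101010101010101010101010
  (b & ~e) = 00000000101010100000000010101010
  ~b = 11111111000000001111111100000000
  ((b & ~e) | ~b) = 11111111101010101111111110101010
  ((~a & c) & ((b & ~e) | ~b)) = 00001111000010100000000000000000

((~a & c) & ((b & ~e) | ~b))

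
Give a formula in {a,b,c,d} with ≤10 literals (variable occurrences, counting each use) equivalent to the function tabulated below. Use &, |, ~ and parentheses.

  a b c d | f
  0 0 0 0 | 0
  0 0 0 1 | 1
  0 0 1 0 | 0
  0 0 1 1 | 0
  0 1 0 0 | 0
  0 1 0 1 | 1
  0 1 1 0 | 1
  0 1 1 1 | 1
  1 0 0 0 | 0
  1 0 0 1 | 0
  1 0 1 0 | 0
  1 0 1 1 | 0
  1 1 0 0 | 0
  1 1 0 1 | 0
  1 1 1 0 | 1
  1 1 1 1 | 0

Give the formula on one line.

  ~a = 1111111100000000
  (d & ~a) = 0101010100000000
  ~c = 1100110011001100
  (~c & d) = 0100010001000100
  (b | (~c & d)) = 0100111101001111
  ((d & ~a) & (b | (~c & d))) = 0100010100000000
  ~d = 1010101010101010
  (c & ~d) = 0010001000100010
  (b & (c & ~d)) = 0000001000000010
  (((d & ~a) & (b | (~c & d))) | (b & (c & ~d))) = 0100011100000010

(((d & ~a) & (b | (~c & d))) | (b & (c & ~d)))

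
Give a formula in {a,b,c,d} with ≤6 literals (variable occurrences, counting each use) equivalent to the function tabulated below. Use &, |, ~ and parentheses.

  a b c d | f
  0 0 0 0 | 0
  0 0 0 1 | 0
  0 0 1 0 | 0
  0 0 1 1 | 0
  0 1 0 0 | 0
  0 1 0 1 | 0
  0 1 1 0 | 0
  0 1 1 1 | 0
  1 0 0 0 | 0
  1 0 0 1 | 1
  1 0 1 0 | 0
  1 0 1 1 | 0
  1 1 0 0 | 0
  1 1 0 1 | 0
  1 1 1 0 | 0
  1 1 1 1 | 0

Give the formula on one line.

  ~a = 1111111100000000
  (~a | d) = 1111111101010101
  ((~a | d) & a) = 0000000001010101
  ~b = 1111000011110000
  ~c = 1100110011001100
  (~b & ~c) = 1100000011000000
  (((~a | d) & a) & (~b & ~c)) = 0000000001000000

(((~a | d) & a) & (~b & ~c))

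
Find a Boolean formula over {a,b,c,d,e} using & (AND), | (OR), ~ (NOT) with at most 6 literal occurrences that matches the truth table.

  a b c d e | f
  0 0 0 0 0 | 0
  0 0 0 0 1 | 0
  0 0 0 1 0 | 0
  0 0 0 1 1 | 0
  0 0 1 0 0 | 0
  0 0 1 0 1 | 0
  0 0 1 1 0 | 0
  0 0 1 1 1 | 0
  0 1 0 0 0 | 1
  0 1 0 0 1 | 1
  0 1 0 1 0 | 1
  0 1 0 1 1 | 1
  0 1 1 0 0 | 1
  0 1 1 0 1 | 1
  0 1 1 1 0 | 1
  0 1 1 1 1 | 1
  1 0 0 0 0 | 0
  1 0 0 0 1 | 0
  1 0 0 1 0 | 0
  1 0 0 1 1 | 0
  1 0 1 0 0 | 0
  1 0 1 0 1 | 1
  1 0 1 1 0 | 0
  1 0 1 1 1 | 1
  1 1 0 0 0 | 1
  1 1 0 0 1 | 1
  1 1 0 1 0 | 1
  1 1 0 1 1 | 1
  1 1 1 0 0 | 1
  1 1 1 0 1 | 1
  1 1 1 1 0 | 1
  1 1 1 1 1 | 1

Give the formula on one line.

(((a & c) & (e | ~c)) | b)

  (a & c) = 00000000000000000000111100001111
  ~c = 11110000111100001111000011110000
  (e | ~c) = 11110101111101011111010111110101
  ((a & c) & (e | ~c)) = 00000000000000000000010100000101
  (((a & c) & (e | ~c)) | b) = 00000000111111110000010111111111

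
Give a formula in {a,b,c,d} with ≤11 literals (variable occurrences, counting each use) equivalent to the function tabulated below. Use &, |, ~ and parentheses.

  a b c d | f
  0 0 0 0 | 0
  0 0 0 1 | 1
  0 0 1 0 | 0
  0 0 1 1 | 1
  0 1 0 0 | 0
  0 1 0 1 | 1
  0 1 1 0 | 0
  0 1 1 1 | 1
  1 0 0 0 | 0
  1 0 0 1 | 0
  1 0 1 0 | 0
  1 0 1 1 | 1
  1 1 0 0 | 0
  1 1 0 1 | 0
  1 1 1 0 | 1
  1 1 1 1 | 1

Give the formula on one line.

(((d | b) & (((~a & d) | (~d & a)) | d)) & (c | ~a))

  (d | b) = 0101111101011111
  ~a = 1111111100000000
  (~a & d) = 0101010100000000
  ~d = 1010101010101010
  (~d & a) = 0000000010101010
  ((~a & d) | (~d & a)) = 0101010110101010
  (((~a & d) | (~d & a)) | d) = 0101010111111111
  ((d | b) & (((~a & d) | (~d & a)) | d)) = 0101010101011111
  (c | ~a) = 1111111100110011
  (((d | b) & (((~a & d) | (~d & a)) | d)) & (c | ~a)) = 0101010100010011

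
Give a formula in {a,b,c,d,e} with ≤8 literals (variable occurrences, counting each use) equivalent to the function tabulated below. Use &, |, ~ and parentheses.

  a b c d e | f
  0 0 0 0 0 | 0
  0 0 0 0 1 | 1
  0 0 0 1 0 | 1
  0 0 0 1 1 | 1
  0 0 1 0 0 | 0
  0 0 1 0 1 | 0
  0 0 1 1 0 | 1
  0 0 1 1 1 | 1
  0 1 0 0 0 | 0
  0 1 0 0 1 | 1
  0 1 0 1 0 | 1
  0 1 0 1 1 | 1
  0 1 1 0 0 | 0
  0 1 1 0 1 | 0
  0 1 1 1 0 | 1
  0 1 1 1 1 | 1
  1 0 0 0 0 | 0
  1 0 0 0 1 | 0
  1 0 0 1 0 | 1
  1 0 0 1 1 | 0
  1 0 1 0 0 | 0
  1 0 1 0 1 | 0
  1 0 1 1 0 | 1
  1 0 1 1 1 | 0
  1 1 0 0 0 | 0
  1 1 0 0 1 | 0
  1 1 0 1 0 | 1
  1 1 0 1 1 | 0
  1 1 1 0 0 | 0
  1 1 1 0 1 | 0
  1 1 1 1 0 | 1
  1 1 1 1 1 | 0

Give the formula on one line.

((~e & d) | ((~a & ((e & ~c) | a)) | (~a & d)))

  ~e = 10101010101010101010101010101010
  (~e & d) = 00100010001000100010001000100010
  ~a = 11111111111111110000000000000000
  ~c = 11110000111100001111000011110000
  (e & ~c) = 01010000010100000101000001010000
  ((e & ~c) | a) = 01010000010100001111111111111111
  (~a & ((e & ~c) | a)) = 01010000010100000000000000000000
  (~a & d) = 00110011001100110000000000000000
  ((~a & ((e & ~c) | a)) | (~a & d)) = 01110011011100110000000000000000
  ((~e & d) | ((~a & ((e & ~c) | a)) | (~a & d))) = 01110011011100110010001000100010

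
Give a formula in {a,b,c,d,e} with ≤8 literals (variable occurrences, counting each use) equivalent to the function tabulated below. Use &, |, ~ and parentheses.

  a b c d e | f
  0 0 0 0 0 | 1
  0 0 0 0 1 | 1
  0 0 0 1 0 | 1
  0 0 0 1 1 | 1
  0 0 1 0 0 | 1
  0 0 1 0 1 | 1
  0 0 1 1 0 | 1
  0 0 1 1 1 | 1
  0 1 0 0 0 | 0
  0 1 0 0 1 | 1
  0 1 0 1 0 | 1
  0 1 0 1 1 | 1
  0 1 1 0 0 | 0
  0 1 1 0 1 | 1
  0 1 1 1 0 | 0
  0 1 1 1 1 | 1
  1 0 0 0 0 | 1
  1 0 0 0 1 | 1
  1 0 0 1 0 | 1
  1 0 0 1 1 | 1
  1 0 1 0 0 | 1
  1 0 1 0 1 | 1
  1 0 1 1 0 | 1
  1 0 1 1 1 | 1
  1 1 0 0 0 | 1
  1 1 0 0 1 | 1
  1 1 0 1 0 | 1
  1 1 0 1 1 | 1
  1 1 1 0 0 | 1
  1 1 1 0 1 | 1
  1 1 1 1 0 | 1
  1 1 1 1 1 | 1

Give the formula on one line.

((~c & d) | ((e | (~b & ~e)) | a))

  ~c = 11110000111100001111000011110000
  (~c & d) = 00110000001100000011000000110000
  ~b = 11111111000000001111111100000000
  ~e = 10101010101010101010101010101010
  (~b & ~e) = 10101010000000001010101000000000
  (e | (~b & ~e)) = 11111111010101011111111101010101
  ((e | (~b & ~e)) | a) = 11111111010101011111111111111111
  ((~c & d) | ((e | (~b & ~e)) | a)) = 11111111011101011111111111111111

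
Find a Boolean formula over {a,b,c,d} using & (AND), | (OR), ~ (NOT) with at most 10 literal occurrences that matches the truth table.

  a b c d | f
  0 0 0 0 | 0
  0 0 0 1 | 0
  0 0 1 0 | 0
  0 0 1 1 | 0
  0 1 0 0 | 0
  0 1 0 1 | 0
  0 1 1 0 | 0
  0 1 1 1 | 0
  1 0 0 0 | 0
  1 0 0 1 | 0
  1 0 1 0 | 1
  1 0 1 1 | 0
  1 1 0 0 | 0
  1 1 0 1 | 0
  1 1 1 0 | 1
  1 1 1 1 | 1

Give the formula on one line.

(a & (((a | c) & ((~a | ((a & ~c) | ~d)) | b)) & c))

  (a | c) = 0011001111111111
  ~a = 1111111100000000
  ~c = 1100110011001100
  (a & ~c) = 0000000011001100
  ~d = 1010101010101010
  ((a & ~c) | ~d) = 1010101011101110
  (~a | ((a & ~c) | ~d)) = 1111111111101110
  ((~a | ((a & ~c) | ~d)) | b) = 1111111111101111
  ((a | c) & ((~a | ((a & ~c) | ~d)) | b)) = 0011001111101111
  (((a | c) & ((~a | ((a & ~c) | ~d)) | b)) & c) = 0011001100100011
  (a & (((a | c) & ((~a | ((a & ~c) | ~d)) | b)) & c)) = 0000000000100011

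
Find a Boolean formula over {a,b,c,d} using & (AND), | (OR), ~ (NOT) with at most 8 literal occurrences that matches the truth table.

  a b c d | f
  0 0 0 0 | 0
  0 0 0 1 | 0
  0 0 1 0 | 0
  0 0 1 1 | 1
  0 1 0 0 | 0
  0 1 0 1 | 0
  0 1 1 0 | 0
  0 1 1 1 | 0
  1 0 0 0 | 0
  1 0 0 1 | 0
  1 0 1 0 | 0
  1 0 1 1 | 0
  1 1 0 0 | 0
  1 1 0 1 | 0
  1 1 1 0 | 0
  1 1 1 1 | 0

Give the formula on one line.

  ~a = 1111111100000000
  ~b = 1111000011110000
  (~b & c) = 0011000000110000
  ~d = 1010101010101010
  (~d & b) = 0000101000001010
  ((~b & c) | (~d & b)) = 0011101000111010
  (~a & ((~b & c) | (~d & b))) = 0011101000000000
  ((~a & ((~b & c) | (~d & b))) & d) = 0001000000000000

((~a & ((~b & c) | (~d & b))) & d)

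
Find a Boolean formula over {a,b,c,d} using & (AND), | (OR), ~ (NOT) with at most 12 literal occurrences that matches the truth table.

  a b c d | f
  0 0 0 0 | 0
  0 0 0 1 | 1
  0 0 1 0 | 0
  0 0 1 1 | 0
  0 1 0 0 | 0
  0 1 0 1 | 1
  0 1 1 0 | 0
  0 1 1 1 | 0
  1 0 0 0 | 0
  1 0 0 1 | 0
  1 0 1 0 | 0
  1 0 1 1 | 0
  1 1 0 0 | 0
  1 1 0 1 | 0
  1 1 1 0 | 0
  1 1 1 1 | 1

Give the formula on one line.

  ~b = 1111000011110000
  (~b & a) = 0000000011110000
  ((~b & a) | d) = 0101010111110101
  (a & b) = 0000000000001111
  (c & (a & b)) = 0000000000000011
  ~c = 1100110011001100
  ~a = 1111111100000000
  (~a & d) = 0101010100000000
  (~c & (~a & d)) = 0100010000000000
  ((c & (a & b)) | (~c & (~a & d))) = 0100010000000011
  (((~b & a) | d) & ((c & (a & b)) | (~c & (~a & d)))) = 0100010000000001

(((~b & a) | d) & ((c & (a & b)) | (~c & (~a & d))))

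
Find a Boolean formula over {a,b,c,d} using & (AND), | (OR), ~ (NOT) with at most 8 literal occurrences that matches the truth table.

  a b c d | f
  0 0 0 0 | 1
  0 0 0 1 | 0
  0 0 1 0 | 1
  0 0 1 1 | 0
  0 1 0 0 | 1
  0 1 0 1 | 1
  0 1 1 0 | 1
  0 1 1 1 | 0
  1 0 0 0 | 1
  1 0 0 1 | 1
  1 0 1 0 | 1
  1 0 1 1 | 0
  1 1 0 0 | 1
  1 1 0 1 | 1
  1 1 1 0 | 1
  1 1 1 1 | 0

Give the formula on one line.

  (a | c) = 0011001111111111
  ~d = 1010101010101010
  ((a | c) & ~d) = 0010001010101010
  ~c = 1100110011001100
  (a | ~d) = 1010101011111111
  (b | (a | ~d)) = 1010111111111111
  (~c & (b | (a | ~d))) = 1000110011001100
  (((a | c) & ~d) | (~c & (b | (a | ~d)))) = 1010111011101110

(((a | c) & ~d) | (~c & (b | (a | ~d))))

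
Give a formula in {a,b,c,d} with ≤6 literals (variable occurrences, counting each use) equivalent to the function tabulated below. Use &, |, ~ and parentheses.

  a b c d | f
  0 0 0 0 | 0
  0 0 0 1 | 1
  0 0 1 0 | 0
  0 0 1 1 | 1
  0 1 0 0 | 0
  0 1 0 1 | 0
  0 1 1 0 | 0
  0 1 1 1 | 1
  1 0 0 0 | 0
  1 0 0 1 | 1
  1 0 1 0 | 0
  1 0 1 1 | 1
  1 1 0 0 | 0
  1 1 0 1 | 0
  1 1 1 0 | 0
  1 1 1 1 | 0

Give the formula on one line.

(((c & ~a) | ~b) & d)

  ~a = 1111111100000000
  (c & ~a) = 0011001100000000
  ~b = 1111000011110000
  ((c & ~a) | ~b) = 1111001111110000
  (((c & ~a) | ~b) & d) = 0101000101010000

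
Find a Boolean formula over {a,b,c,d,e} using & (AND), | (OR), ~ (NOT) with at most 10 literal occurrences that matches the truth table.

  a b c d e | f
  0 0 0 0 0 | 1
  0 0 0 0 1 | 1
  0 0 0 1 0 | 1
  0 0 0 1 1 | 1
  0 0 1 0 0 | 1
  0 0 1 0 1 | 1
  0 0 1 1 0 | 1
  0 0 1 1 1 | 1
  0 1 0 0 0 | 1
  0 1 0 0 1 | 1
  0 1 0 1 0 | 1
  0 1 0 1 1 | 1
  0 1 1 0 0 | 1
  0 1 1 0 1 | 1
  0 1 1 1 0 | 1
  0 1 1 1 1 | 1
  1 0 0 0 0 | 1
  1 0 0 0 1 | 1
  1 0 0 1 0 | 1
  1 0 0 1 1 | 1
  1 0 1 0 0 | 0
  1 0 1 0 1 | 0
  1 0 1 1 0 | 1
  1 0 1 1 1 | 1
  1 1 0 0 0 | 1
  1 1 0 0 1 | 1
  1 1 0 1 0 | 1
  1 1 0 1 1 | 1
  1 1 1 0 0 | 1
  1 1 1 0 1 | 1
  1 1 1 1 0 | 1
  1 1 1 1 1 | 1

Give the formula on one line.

((((~d & ~c) | ((b | d) & ~d)) | d) | ~a)

  ~d = 11001100110011001100110011001100
  ~c = 11110000111100001111000011110000
  (~d & ~c) = 11000000110000001100000011000000
  (b | d) = 00110011111111110011001111111111
  ((b | d) & ~d) = 00000000110011000000000011001100
  ((~d & ~c) | ((b | d) & ~d)) = 11000000110011001100000011001100
  (((~d & ~c) | ((b | d) & ~d)) | d) = 11110011111111111111001111111111
  ~a = 11111111111111110000000000000000
  ((((~d & ~c) | ((b | d) & ~d)) | d) | ~a) = 11111111111111111111001111111111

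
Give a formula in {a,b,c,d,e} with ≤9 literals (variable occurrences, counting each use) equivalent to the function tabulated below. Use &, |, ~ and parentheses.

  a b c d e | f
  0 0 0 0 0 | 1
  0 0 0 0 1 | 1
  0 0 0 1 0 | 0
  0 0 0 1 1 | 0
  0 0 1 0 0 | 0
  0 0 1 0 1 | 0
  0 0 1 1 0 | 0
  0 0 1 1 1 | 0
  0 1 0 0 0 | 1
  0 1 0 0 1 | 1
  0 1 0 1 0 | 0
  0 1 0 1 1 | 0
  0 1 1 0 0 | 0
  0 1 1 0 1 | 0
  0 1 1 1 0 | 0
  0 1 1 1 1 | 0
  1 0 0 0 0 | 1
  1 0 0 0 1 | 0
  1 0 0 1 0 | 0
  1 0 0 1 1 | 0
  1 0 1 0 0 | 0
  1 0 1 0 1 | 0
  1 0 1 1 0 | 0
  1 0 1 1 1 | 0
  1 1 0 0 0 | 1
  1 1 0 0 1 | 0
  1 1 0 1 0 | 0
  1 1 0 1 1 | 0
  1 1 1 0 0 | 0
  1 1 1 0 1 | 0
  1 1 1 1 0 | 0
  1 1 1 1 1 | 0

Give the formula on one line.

  ~c = 11110000111100001111000011110000
  ~b = 11111111000000001111111100000000
  (d | ~c) = 11110011111100111111001111110011
  (~b & (d | ~c)) = 11110011000000001111001100000000
  (~c | (~b & (d | ~c))) = 11110011111100001111001111110000
  ~d = 11001100110011001100110011001100
  ~a = 11111111111111110000000000000000
  ~e = 10101010101010101010101010101010
  (~a | ~e) = 11111111111111111010101010101010
  (~d & (~a | ~e)) = 11001100110011001000100010001000
  ((~c | (~b & (d | ~c))) & (~d & (~a | ~e))) = 11000000110000001000000010000000

((~c | (~b & (d | ~c))) & (~d & (~a | ~e)))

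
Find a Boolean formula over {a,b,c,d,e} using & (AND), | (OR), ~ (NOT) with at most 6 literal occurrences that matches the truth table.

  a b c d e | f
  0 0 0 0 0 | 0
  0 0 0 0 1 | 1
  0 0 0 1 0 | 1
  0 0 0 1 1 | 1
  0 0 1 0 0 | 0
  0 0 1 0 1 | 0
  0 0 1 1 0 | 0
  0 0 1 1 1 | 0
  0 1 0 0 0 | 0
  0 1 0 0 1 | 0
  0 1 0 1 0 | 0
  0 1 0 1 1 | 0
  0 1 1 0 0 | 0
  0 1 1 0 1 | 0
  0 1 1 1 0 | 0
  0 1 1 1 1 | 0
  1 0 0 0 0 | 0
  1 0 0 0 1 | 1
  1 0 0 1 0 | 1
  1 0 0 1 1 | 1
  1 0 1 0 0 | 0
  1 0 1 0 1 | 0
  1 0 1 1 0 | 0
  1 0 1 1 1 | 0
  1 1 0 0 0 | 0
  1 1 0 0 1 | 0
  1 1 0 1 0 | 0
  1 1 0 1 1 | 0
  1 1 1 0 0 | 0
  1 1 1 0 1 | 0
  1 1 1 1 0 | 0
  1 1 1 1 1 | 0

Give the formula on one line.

  (d | e) = 01110111011101110111011101110111
  ~b = 11111111000000001111111100000000
  ((d | e) & ~b) = 01110111000000000111011100000000
  ~c = 11110000111100001111000011110000
  (((d | e) & ~b) & ~c) = 01110000000000000111000000000000

(((d | e) & ~b) & ~c)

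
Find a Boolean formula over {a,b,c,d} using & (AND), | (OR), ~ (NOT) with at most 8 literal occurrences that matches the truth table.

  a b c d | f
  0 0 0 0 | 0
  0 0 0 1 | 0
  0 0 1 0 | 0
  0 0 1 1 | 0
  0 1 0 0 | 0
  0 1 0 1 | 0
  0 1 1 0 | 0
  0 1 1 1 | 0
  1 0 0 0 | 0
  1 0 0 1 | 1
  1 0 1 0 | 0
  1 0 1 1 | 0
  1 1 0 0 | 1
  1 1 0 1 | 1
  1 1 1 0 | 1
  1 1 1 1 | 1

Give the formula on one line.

  (b & a) = 0000000000001111
  (a & b) = 0000000000001111
  ((a & b) & c) = 0000000000000011
  (((a & b) & c) | d) = 0101010101010111
  ((((a & b) & c) | d) & a) = 0000000001010111
  ~c = 1100110011001100
  (((((a & b) & c) | d) & a) & ~c) = 0000000001000100
  ((b & a) | (((((a & b) & c) | d) & a) & ~c)) = 0000000001001111

((b & a) | (((((a & b) & c) | d) & a) & ~c))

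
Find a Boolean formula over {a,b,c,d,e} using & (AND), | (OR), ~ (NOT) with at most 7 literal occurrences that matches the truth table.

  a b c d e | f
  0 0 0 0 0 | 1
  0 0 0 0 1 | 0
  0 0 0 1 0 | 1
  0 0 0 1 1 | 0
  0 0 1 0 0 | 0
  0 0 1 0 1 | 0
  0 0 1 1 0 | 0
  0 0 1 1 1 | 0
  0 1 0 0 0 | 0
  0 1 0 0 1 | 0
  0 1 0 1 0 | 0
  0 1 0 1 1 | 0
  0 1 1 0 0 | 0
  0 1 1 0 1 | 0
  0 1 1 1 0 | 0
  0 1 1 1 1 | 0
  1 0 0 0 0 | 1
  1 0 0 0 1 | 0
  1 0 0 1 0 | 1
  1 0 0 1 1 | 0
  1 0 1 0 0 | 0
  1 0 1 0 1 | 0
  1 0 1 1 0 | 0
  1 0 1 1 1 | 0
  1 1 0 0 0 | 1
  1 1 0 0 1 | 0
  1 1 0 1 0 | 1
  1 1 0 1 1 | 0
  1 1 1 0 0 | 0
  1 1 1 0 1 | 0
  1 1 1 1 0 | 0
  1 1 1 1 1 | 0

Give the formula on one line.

  ~e = 10101010101010101010101010101010
  ~c = 11110000111100001111000011110000
  (~e & ~c) = 10100000101000001010000010100000
  ~b = 11111111000000001111111100000000
  ~a = 11111111111111110000000000000000
  (~e | ~a) = 11111111111111111010101010101010
  (~b & (~e | ~a)) = 11111111000000001010101000000000
  (a | (~b & (~e | ~a))) = 11111111000000001111111111111111
  ((~e & ~c) & (a | (~b & (~e | ~a)))) = 10100000000000001010000010100000

((~e & ~c) & (a | (~b & (~e | ~a))))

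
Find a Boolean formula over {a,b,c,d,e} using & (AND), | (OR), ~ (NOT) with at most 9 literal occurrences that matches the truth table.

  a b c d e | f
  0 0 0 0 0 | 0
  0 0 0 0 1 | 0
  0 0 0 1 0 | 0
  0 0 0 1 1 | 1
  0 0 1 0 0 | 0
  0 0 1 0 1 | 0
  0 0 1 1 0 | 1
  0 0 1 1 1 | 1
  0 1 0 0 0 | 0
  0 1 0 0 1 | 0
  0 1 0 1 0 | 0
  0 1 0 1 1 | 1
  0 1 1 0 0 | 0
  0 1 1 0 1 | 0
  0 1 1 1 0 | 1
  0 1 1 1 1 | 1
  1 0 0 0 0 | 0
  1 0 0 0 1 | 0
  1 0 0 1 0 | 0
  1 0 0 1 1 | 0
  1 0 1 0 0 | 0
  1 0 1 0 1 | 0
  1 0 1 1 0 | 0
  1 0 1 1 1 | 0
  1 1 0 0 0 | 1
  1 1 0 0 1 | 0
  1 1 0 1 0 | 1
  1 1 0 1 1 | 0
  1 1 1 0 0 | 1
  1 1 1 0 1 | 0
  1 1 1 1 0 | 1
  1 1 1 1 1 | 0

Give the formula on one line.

((((e | c) & ~a) & d) | ((a & ~e) & b))

  (e | c) = 01011111010111110101111101011111
  ~a = 11111111111111110000000000000000
  ((e | c) & ~a) = 01011111010111110000000000000000
  (((e | c) & ~a) & d) = 00010011000100110000000000000000
  ~e = 10101010101010101010101010101010
  (a & ~e) = 00000000000000001010101010101010
  ((a & ~e) & b) = 00000000000000000000000010101010
  ((((e | c) & ~a) & d) | ((a & ~e) & b)) = 00010011000100110000000010101010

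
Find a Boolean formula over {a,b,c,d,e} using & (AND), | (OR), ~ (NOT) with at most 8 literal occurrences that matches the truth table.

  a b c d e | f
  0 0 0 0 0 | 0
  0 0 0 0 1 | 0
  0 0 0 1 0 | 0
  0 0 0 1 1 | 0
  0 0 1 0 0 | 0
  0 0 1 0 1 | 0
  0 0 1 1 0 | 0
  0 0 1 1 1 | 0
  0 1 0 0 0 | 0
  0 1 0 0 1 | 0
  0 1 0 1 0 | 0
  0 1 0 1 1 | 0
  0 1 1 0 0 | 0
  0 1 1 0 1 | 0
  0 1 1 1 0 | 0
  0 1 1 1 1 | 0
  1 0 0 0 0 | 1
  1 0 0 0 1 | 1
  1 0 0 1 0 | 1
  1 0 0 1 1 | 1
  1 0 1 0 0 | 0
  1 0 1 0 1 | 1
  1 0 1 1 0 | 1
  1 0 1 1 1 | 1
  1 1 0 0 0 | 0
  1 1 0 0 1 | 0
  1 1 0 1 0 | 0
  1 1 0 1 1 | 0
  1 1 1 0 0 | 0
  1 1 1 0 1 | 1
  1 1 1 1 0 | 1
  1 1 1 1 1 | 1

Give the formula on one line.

(((~c | (d | e)) & a) & (~b | c))

  ~c = 11110000111100001111000011110000
  (d | e) = 01110111011101110111011101110111
  (~c | (d | e)) = 11110111111101111111011111110111
  ((~c | (d | e)) & a) = 00000000000000001111011111110111
  ~b = 11111111000000001111111100000000
  (~b | c) = 11111111000011111111111100001111
  (((~c | (d | e)) & a) & (~b | c)) = 00000000000000001111011100000111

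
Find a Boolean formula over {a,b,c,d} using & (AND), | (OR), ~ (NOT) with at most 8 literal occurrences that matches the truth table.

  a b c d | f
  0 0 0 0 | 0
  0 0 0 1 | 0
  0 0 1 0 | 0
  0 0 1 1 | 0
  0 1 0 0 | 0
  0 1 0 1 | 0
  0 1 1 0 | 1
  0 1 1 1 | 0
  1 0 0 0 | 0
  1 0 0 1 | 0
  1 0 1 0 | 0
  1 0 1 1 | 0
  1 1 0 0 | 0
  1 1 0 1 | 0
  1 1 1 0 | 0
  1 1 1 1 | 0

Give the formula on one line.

(~d & ((d | ~a) & (c & b)))

  ~d = 1010101010101010
  ~a = 1111111100000000
  (d | ~a) = 1111111101010101
  (c & b) = 0000001100000011
  ((d | ~a) & (c & b)) = 0000001100000001
  (~d & ((d | ~a) & (c & b))) = 0000001000000000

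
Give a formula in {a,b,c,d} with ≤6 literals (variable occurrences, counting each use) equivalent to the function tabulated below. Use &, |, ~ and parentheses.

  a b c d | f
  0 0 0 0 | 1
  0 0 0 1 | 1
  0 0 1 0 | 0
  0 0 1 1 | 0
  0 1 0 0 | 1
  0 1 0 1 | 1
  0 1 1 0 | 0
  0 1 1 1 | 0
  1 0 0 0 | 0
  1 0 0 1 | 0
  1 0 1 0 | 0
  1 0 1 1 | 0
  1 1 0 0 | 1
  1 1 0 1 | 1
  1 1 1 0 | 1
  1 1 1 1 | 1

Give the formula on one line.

  (a & b) = 0000000000001111
  ~a = 1111111100000000
  ~d = 1010101010101010
  (~d | ~a) = 1111111110101010
  ~c = 1100110011001100
  ((~d | ~a) & ~c) = 1100110010001000
  (~a & ((~d | ~a) & ~c)) = 1100110000000000
  ((a & b) | (~a & ((~d | ~a) & ~c))) = 1100110000001111

((a & b) | (~a & ((~d | ~a) & ~c)))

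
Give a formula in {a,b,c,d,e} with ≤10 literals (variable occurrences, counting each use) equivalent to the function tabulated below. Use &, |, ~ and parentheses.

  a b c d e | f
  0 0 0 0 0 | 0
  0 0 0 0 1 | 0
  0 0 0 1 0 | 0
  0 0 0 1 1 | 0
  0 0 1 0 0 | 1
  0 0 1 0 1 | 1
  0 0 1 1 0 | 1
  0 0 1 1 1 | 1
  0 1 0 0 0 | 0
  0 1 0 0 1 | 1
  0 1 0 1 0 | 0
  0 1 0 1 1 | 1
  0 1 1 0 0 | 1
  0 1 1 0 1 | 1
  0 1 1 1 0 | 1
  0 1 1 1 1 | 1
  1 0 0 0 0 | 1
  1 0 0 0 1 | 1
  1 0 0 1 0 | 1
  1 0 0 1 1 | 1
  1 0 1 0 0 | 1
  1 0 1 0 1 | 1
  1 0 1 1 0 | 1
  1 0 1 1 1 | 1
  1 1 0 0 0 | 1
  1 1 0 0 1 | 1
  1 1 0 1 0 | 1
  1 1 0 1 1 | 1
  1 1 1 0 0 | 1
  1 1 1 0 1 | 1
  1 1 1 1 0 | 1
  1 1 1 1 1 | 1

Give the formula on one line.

  ~c = 11110000111100001111000011110000
  ~e = 10101010101010101010101010101010
  (b | ~e) = 10101010111111111010101011111111
  (~c & (b | ~e)) = 10100000111100001010000011110000
  ~a = 11111111111111110000000000000000
  (c | ~a) = 11111111111111110000111100001111
  (a | e) = 01010101010101011111111111111111
  ((c | ~a) & (a | e)) = 01010101010101010000111100001111
  ((~c & (b | ~e)) & ((c | ~a) & (a | e))) = 00000000010100000000000000000000
  (((~c & (b | ~e)) & ((c | ~a) & (a | e))) | a) = 00000000010100001111111111111111
  (c | (((~c & (b | ~e)) & ((c | ~a) & (a | e))) | a)) = 00001111010111111111111111111111

(c | (((~c & (b | ~e)) & ((c | ~a) & (a | e))) | a))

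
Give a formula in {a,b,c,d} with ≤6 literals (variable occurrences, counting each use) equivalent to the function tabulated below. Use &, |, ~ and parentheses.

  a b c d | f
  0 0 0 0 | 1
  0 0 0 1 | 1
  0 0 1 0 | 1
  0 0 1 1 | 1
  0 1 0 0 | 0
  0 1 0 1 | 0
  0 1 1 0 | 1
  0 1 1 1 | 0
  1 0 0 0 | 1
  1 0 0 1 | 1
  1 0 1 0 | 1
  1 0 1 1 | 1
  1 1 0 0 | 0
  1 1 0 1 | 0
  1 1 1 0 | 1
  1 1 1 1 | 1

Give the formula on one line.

  ~b = 1111000011110000
  ~d = 1010101010101010
  (~d | a) = 1010101011111111
  ((~d | a) & c) = 0010001000110011
  (~b | ((~d | a) & c)) = 1111001011110011

(~b | ((~d | a) & c))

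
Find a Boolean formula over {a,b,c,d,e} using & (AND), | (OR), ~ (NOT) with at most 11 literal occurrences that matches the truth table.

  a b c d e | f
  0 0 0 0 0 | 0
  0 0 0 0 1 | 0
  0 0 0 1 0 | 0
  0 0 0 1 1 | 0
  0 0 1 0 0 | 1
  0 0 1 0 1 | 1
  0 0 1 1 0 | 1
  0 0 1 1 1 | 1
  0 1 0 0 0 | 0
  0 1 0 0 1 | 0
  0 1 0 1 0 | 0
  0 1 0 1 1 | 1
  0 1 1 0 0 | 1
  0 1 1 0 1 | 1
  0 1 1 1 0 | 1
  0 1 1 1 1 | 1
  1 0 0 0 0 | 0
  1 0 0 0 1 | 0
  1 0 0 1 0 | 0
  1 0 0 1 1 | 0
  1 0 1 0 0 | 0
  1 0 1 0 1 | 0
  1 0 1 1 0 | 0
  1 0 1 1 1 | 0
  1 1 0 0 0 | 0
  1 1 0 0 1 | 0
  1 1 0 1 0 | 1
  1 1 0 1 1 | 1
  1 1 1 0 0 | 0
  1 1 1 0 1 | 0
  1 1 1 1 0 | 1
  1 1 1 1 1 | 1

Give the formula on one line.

  ~d = 11001100110011001100110011001100
  (~d | b) = 11001100111111111100110011111111
  ((~d | b) & d) = 00000000001100110000000000110011
  ~b = 11111111000000001111111100000000
  (a | ~b) = 11111111000000001111111111111111
  (e | (a | ~b)) = 11111111010101011111111111111111
  (((~d | b) & d) & (e | (a | ~b))) = 00000000000100010000000000110011
  ~a = 11111111111111110000000000000000
  (~a & c) = 00001111000011110000000000000000
  ((((~d | b) & d) & (e | (a | ~b))) | (~a & c)) = 00001111000111110000000000110011

((((~d | b) & d) & (e | (a | ~b))) | (~a & c))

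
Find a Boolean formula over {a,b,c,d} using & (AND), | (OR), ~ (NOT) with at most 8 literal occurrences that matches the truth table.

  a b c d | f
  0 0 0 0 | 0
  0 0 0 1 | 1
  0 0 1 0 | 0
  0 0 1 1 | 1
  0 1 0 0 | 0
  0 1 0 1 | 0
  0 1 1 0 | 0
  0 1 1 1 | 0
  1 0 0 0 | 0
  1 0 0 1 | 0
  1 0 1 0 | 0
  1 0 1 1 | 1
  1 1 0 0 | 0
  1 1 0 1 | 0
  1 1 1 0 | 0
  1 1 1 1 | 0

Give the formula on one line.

  ~b = 1111000011110000
  (d & ~b) = 0101000001010000
  ~a = 1111111100000000
  (c | ~a) = 1111111100110011
  (~b & (c | ~a)) = 1111000000110000
  ((d & ~b) & (~b & (c | ~a))) = 0101000000010000

((d & ~b) & (~b & (c | ~a)))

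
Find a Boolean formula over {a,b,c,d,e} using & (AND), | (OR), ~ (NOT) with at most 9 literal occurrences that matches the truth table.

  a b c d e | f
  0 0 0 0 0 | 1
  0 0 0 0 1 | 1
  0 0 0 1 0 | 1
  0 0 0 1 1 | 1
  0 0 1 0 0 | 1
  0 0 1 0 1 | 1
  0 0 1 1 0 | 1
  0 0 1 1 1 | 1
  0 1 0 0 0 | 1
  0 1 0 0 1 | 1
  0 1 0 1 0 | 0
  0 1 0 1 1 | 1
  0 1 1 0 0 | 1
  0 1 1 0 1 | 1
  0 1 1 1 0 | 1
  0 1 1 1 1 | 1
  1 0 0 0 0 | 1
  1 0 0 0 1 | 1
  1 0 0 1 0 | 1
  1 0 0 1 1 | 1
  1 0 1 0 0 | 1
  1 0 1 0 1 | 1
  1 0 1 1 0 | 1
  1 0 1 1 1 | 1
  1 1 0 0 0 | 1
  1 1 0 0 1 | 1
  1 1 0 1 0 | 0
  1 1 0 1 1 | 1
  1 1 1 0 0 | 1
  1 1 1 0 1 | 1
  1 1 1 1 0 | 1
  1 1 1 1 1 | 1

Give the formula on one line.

((c | e) | (~b | (~c & (c | ~d))))

  (c | e) = 01011111010111110101111101011111
  ~b = 11111111000000001111111100000000
  ~c = 11110000111100001111000011110000
  ~d = 11001100110011001100110011001100
  (c | ~d) = 11001111110011111100111111001111
  (~c & (c | ~d)) = 11000000110000001100000011000000
  (~b | (~c & (c | ~d))) = 11111111110000001111111111000000
  ((c | e) | (~b | (~c & (c | ~d)))) = 11111111110111111111111111011111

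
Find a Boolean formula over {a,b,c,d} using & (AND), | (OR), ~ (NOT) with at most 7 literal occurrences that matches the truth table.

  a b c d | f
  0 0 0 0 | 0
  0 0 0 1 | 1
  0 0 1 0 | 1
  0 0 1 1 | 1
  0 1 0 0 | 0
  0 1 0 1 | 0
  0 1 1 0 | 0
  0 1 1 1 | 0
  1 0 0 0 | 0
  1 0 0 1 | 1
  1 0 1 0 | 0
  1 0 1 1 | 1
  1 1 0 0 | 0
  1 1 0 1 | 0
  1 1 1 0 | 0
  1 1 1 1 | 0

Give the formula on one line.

(~b & (((c & ~a) | d) | ((c | b) & ~a)))

  ~b = 1111000011110000
  ~a = 1111111100000000
  (c & ~a) = 0011001100000000
  ((c & ~a) | d) = 0111011101010101
  (c | b) = 0011111100111111
  ((c | b) & ~a) = 0011111100000000
  (((c & ~a) | d) | ((c | b) & ~a)) = 0111111101010101
  (~b & (((c & ~a) | d) | ((c | b) & ~a))) = 0111000001010000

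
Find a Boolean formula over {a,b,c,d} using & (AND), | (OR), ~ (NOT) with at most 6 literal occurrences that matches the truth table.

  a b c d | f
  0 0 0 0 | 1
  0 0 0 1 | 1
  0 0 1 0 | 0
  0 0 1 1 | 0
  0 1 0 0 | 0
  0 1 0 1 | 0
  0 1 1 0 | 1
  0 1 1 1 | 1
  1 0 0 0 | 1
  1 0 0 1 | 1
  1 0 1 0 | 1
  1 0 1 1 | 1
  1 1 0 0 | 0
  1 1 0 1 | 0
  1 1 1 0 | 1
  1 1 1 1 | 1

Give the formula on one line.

(((a | b) & c) | (~b & ~c))

  (a | b) = 0000111111111111
  ((a | b) & c) = 0000001100110011
  ~b = 1111000011110000
  ~c = 1100110011001100
  (~b & ~c) = 1100000011000000
  (((a | b) & c) | (~b & ~c)) = 1100001111110011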